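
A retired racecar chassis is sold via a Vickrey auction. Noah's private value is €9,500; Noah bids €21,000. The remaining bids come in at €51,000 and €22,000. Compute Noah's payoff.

Payoff = €0.

Highest competing bid: €51,000.
Noah's bid €21,000 is not the highest, so Noah loses, pays nothing, and earns zero payoff.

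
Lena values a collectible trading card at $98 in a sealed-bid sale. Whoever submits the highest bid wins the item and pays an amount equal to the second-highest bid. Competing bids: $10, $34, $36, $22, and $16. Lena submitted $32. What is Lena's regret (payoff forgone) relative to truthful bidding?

The highest competing bid is $36.
Bidding truthfully at $98: Lena has the top bid, wins, and pays the second-highest bid $36. Payoff = $98 − $36 = $62.
Bidding $32: the top bid is $36 (a rival), so Lena loses. Payoff = $0.
Regret = truthful payoff − actual payoff = $62 − $0 = $62.

$62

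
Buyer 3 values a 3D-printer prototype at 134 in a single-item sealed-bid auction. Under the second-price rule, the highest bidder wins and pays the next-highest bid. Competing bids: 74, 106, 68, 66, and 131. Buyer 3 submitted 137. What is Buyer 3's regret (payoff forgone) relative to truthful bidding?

The highest competing bid is 131.
Bidding truthfully at 134: Buyer 3 has the top bid, wins, and pays the second-highest bid 131. Payoff = 134 − 131 = 3.
Bidding 137: Buyer 3 has the top bid, wins, and pays the second-highest bid 131. Payoff = 134 − 131 = 3.
Regret = truthful payoff − actual payoff = 3 − 3 = 0.
The bid only affects whether you win, not the price — here both bids land on the same side of the top rival bid, so the deviation is payoff-neutral.

0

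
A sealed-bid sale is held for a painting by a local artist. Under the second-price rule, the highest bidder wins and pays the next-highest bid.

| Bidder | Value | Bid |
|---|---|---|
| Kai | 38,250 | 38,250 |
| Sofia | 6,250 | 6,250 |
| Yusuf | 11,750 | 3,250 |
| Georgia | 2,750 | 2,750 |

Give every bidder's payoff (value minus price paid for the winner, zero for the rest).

Bids in descending order: Kai 38,250; Sofia 6,250; Yusuf 3,250; Georgia 2,750.
Kai has the top bid and wins; the price is the second-highest bid, 6,250.
Kai's payoff = 38,250 − 6,250 = 32,000. All other bidders lose, so their payoff is 0.

Payoffs: Kai 32,000, Sofia 0, Yusuf 0, Georgia 0.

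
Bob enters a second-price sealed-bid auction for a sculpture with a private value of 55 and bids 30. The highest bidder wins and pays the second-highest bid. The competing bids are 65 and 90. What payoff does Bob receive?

Highest competing bid: 90.
Bob's bid 30 is not the highest, so Bob loses, pays nothing, and earns zero payoff.

Bob's payoff: 0.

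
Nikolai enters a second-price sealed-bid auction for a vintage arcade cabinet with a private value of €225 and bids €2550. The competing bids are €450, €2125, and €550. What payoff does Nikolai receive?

Highest competing bid: €2125.
Nikolai's bid €2550 is the highest overall, so Nikolai wins and pays the second-highest bid, €2125.
Payoff = value − price = €225 − €2125 = -€1900.
Overbidding won the item at a price above value — truthful bidding would have avoided this loss.

-€1900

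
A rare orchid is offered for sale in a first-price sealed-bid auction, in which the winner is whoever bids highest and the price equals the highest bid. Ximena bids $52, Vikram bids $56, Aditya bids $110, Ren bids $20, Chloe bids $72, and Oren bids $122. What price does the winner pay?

Price paid: $122.

Ranking the bids: Oren $122; Aditya $110; Chloe $72; Vikram $56; Ximena $52; Ren $20.
Oren is the highest bidder, so Oren wins.
Under the first-price rule, the price is the highest bid: $122.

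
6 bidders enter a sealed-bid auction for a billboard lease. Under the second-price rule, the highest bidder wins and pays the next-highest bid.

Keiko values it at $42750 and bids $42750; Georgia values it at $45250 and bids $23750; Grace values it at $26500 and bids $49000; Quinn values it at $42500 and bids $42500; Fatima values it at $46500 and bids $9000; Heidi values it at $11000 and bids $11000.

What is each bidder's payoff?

Payoffs: Keiko $0, Georgia $0, Grace -$16250, Quinn $0, Fatima $0, Heidi $0.

Ordered from highest: Grace $49000; Keiko $42750; Quinn $42500; Georgia $23750; Heidi $11000; Fatima $9000.
Grace has the top bid and wins; the price is the second-highest bid, $42750.
Grace's payoff = $26500 − $42750 = -$16250. All other bidders lose, so their payoff is 0.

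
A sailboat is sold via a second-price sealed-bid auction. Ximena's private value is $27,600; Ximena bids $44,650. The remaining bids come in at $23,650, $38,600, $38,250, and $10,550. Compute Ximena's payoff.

-$11,000

Highest competing bid: $38,600.
Ximena's bid $44,650 is the highest overall, so Ximena wins and pays the second-highest bid, $38,600.
Payoff = value − price = $27,600 − $38,600 = -$11,000.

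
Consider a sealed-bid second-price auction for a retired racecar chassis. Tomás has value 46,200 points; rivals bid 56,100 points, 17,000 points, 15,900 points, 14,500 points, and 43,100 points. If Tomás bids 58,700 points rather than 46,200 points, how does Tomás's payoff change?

Change in payoff: -9,900 points.

The highest competing bid is 56,100 points.
Bidding truthfully at 46,200 points: the top bid is 56,100 points (a rival), so Tomás loses. Payoff = 0 points.
Bidding 58,700 points: Tomás has the top bid, wins, and pays the second-highest bid 56,100 points. Payoff = 46,200 points − 56,100 points = -9,900 points.
Change = -9,900 points − 0 points = -9,900 points.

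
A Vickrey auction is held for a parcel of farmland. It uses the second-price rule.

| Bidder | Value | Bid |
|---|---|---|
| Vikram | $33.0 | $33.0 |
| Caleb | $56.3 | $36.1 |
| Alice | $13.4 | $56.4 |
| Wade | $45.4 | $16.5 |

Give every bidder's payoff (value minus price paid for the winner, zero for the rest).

Payoffs: Vikram $0.0, Caleb $0.0, Alice -$22.7, Wade $0.0.

Sorted high to low: Alice $56.4 > Caleb $36.1 > Vikram $33.0 > Wade $16.5.
Alice has the top bid and wins; the price is the second-highest bid, $36.1.
Alice's payoff = $13.4 − $36.1 = -$22.7. All other bidders lose, so their payoff is 0.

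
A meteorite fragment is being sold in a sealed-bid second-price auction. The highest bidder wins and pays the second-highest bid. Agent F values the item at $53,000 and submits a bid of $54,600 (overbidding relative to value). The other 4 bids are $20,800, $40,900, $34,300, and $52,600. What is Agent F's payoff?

Payoff = $400.

Highest competing bid: $52,600.
Agent F's bid $54,600 is the highest overall, so Agent F wins and pays the second-highest bid, $52,600.
Payoff = value − price = $53,000 − $52,600 = $400.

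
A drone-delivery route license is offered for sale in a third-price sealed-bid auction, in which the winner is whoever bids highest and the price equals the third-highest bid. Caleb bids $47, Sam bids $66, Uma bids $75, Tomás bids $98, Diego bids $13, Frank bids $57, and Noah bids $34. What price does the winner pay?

Sorted high to low: Tomás $98 > Uma $75 > Sam $66 > Frank $57 > Caleb $47 > Noah $34 > Diego $13.
Tomás is the highest bidder, so Tomás wins.
Under the third-price rule, the price is the third-highest bid: $66.

The winner pays $66.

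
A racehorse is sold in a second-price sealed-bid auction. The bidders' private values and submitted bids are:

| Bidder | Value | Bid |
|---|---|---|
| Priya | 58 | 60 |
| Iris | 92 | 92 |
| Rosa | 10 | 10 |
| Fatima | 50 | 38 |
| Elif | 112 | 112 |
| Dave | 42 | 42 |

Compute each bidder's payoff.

Priya 0, Iris 0, Rosa 0, Fatima 0, Elif 20, Dave 0.

Sorted high to low: Elif 112; Iris 92; Priya 60; Dave 42; Fatima 38; Rosa 10.
Elif has the top bid and wins; the price is the second-highest bid, 92.
Elif's payoff = 112 − 92 = 20. All other bidders lose, so their payoff is 0.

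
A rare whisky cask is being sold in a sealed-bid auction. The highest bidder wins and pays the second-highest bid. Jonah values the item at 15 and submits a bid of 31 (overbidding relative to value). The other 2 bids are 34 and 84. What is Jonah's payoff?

Payoff = 0.

Highest competing bid: 84.
Jonah's bid 31 is not the highest, so Jonah loses, pays nothing, and earns zero payoff.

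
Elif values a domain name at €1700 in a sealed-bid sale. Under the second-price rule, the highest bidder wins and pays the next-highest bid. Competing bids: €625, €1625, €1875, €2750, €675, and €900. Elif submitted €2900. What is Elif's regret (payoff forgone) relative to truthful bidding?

The highest competing bid is €2750.
Bidding truthfully at €1700: the top bid is €2750 (a rival), so Elif loses. Payoff = €0.
Bidding €2900: Elif has the top bid, wins, and pays the second-highest bid €2750. Payoff = €1700 − €2750 = -€1050.
Regret = truthful payoff − actual payoff = €0 − -€1050 = €1050.
This is the dominant-strategy logic: truthful bidding weakly beats any alternative.

Payoff forgone: €1050.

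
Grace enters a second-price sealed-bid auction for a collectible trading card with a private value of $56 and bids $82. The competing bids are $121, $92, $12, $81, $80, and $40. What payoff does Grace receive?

$0

Highest competing bid: $121.
Grace's bid $82 is not the highest, so Grace loses, pays nothing, and earns zero payoff.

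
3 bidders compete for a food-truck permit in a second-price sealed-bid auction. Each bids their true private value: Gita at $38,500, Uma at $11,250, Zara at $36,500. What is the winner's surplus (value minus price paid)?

Ranking the bids: Gita $38,500; Zara $36,500; Uma $11,250.
Gita wins with the top bid and pays the second-highest, $36,500.
Surplus = $38,500 − $36,500 = $2,000.

$2,000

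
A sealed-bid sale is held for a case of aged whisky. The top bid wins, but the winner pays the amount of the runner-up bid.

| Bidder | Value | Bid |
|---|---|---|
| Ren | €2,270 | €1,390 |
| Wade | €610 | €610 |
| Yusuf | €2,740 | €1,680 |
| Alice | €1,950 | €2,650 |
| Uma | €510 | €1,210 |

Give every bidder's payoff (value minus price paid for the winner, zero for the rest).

Bids in descending order: Alice €2,650; Yusuf €1,680; Ren €1,390; Uma €1,210; Wade €610.
Alice has the top bid and wins; the price is the second-highest bid, €1,680.
Alice's payoff = €1,950 − €1,680 = €270. All other bidders lose, so their payoff is 0.

Payoffs: Ren €0, Wade €0, Yusuf €0, Alice €270, Uma €0.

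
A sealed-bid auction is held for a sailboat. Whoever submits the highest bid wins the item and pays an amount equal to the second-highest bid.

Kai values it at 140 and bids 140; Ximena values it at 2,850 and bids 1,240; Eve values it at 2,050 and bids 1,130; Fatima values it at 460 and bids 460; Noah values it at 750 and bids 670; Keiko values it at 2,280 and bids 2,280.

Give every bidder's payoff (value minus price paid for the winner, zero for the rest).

Kai 0, Ximena 0, Eve 0, Fatima 0, Noah 0, Keiko 1,040.

Sorted high to low: Keiko 2,280; Ximena 1,240; Eve 1,130; Noah 670; Fatima 460; Kai 140.
Keiko has the top bid and wins; the price is the second-highest bid, 1,240.
Keiko's payoff = 2,280 − 1,240 = 1,040. All other bidders lose, so their payoff is 0.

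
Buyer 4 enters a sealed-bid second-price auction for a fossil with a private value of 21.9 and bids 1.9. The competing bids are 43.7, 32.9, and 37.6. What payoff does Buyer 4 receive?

The bidder's payoff: 0.0.

Highest competing bid: 43.7.
Buyer 4's bid 1.9 is not the highest, so Buyer 4 loses, pays nothing, and earns zero payoff.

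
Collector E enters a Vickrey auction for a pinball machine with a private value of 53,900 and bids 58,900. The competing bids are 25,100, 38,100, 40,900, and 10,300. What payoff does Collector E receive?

13,000

Highest competing bid: 40,900.
Collector E's bid 58,900 is the highest overall, so Collector E wins and pays the second-highest bid, 40,900.
Payoff = value − price = 53,900 − 40,900 = 13,000.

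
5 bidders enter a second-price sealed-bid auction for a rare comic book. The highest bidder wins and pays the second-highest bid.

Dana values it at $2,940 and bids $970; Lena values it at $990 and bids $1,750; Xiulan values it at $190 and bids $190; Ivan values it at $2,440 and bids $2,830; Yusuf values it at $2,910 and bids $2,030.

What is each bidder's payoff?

Ordered from highest: Ivan $2,830, then Yusuf $2,030, then Lena $1,750, then Dana $970, then Xiulan $190.
Ivan has the top bid and wins; the price is the second-highest bid, $2,030.
Ivan's payoff = $2,440 − $2,030 = $410. All other bidders lose, so their payoff is 0.

Dana $0, Lena $0, Xiulan $0, Ivan $410, Yusuf $0.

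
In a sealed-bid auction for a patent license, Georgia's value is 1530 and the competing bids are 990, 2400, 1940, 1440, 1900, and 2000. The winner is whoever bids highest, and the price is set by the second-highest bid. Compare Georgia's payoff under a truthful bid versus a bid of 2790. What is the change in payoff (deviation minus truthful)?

The highest competing bid is 2400.
Bidding truthfully at 1530: the top bid is 2400 (a rival), so Georgia loses. Payoff = 0.
Bidding 2790: Georgia has the top bid, wins, and pays the second-highest bid 2400. Payoff = 1530 − 2400 = -870.
Change = -870 − 0 = -870.
This is the dominant-strategy logic: truthful bidding weakly beats any alternative.

Payoff change: -870.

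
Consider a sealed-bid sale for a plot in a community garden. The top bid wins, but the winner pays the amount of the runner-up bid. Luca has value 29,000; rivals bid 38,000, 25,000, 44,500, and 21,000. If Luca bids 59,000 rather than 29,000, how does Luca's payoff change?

The highest competing bid is 44,500.
Bidding truthfully at 29,000: the top bid is 44,500 (a rival), so Luca loses. Payoff = 0.
Bidding 59,000: Luca has the top bid, wins, and pays the second-highest bid 44,500. Payoff = 29,000 − 44,500 = -15,500.
Change = -15,500 − 0 = -15,500.
Deviating from a truthful bid can only lose payoff in a second-price auction — never gain.

Change in payoff: -15,500.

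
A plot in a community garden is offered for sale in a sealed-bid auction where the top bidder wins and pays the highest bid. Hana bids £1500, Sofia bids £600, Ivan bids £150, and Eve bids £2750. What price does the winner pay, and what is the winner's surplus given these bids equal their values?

Bids in descending order: Eve £2750; Hana £1500; Sofia £600; Ivan £150.
Eve is the highest bidder, so Eve wins.
Under the first-price rule, the price is the highest bid: £2750.
Surplus = £2750 − £2750 = £0.

The winner pays £2750 for a surplus of £0.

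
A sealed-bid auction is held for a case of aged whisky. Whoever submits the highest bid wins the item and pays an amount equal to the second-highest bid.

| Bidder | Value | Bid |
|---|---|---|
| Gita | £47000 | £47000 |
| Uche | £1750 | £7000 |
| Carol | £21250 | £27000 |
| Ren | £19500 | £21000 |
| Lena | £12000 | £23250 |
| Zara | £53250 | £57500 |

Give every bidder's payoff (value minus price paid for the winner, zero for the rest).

Payoffs: Gita £0, Uche £0, Carol £0, Ren £0, Lena £0, Zara £6250.

Ranking the bids: Zara £57500 > Gita £47000 > Carol £27000 > Lena £23250 > Ren £21000 > Uche £7000.
Zara has the top bid and wins; the price is the second-highest bid, £47000.
Zara's payoff = £53250 − £47000 = £6250. All other bidders lose, so their payoff is 0.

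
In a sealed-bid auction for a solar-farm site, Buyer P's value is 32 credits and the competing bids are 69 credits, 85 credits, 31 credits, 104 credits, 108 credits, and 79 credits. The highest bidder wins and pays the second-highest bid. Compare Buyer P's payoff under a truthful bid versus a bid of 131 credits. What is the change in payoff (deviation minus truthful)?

-76 credits

The highest competing bid is 108 credits.
Bidding truthfully at 32 credits: the top bid is 108 credits (a rival), so Buyer P loses. Payoff = 0 credits.
Bidding 131 credits: Buyer P has the top bid, wins, and pays the second-highest bid 108 credits. Payoff = 32 credits − 108 credits = -76 credits.
Change = -76 credits − 0 credits = -76 credits.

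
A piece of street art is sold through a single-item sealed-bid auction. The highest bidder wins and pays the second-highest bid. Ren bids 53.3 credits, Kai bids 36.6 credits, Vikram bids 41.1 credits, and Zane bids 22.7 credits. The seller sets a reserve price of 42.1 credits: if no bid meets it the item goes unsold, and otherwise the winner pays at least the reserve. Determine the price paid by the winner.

42.1 credits

Ranking the bids: Ren 53.3 credits; Vikram 41.1 credits; Kai 36.6 credits; Zane 22.7 credits.
Ren has the highest bid, so Ren wins.
The second-highest bid is 41.1 credits, but the reserve 42.1 credits is higher, so the price is the reserve.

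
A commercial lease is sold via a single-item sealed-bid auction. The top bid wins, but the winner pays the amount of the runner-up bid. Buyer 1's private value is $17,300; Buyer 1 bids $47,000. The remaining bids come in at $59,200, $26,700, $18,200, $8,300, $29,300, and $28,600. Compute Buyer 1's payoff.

The bidder's payoff: $0.

Highest competing bid: $59,200.
Buyer 1's bid $47,000 is not the highest, so Buyer 1 loses, pays nothing, and earns zero payoff.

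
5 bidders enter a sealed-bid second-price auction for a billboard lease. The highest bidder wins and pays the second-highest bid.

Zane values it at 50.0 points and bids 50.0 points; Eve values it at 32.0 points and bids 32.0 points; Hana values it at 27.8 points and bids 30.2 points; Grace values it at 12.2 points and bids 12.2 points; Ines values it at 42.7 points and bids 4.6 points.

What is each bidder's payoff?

Payoffs: Zane 18.0 points, Eve 0.0 points, Hana 0.0 points, Grace 0.0 points, Ines 0.0 points.

Bids in descending order: Zane 50.0 points; Eve 32.0 points; Hana 30.2 points; Grace 12.2 points; Ines 4.6 points.
Zane has the top bid and wins; the price is the second-highest bid, 32.0 points.
Zane's payoff = 50.0 points − 32.0 points = 18.0 points. All other bidders lose, so their payoff is 0.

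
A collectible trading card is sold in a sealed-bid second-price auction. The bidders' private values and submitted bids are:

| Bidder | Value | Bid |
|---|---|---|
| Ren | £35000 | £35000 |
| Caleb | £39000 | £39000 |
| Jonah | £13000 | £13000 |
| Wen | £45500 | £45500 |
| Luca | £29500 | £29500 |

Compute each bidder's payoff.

Bids in descending order: Wen £45500, then Caleb £39000, then Ren £35000, then Luca £29500, then Jonah £13000.
Wen has the top bid and wins; the price is the second-highest bid, £39000.
Wen's payoff = £45500 − £39000 = £6500. All other bidders lose, so their payoff is 0.

Ren £0, Caleb £0, Jonah £0, Wen £6500, Luca £0.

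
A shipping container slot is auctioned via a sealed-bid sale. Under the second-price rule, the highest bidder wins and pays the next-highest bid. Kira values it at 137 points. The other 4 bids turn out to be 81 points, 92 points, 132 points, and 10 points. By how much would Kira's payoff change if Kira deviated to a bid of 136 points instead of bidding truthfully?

Change in payoff: 0 points.

The highest competing bid is 132 points.
Bidding truthfully at 137 points: Kira has the top bid, wins, and pays the second-highest bid 132 points. Payoff = 137 points − 132 points = 5 points.
Bidding 136 points: Kira has the top bid, wins, and pays the second-highest bid 132 points. Payoff = 137 points − 132 points = 5 points.
Change = 5 points − 5 points = 0 points.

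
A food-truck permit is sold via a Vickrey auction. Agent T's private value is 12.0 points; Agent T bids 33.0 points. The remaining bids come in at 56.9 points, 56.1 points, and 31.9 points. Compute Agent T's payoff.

Highest competing bid: 56.9 points.
Agent T's bid 33.0 points is not the highest, so Agent T loses, pays nothing, and earns zero payoff.

Agent T's payoff: 0.0 points.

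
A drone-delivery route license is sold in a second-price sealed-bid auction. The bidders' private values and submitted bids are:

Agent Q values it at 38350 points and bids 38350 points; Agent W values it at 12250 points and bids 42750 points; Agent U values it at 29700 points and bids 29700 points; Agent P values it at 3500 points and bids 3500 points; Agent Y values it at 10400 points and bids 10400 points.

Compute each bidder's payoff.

Agent Q 0 points, Agent W -26100 points, Agent U 0 points, Agent P 0 points, Agent Y 0 points.

Ranking the bids: Agent W 42750 points > Agent Q 38350 points > Agent U 29700 points > Agent Y 10400 points > Agent P 3500 points.
Agent W has the top bid and wins; the price is the second-highest bid, 38350 points.
Agent W's payoff = 12250 points − 38350 points = -26100 points. All other bidders lose, so their payoff is 0.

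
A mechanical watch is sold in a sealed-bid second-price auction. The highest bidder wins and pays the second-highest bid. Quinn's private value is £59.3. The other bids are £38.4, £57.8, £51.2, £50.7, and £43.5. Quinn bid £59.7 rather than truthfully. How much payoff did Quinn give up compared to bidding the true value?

Regret: £0.0.

The highest competing bid is £57.8.
Bidding truthfully at £59.3: Quinn has the top bid, wins, and pays the second-highest bid £57.8. Payoff = £59.3 − £57.8 = £1.5.
Bidding £59.7: Quinn has the top bid, wins, and pays the second-highest bid £57.8. Payoff = £59.3 − £57.8 = £1.5.
Regret = truthful payoff − actual payoff = £1.5 − £1.5 = £0.0.
The bid only affects whether you win, not the price — here both bids land on the same side of the top rival bid, so the deviation is payoff-neutral.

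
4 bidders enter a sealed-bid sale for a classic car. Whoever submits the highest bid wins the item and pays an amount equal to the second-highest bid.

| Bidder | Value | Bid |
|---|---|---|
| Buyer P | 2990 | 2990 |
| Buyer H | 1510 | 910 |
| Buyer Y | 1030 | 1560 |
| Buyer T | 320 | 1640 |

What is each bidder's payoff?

Buyer P 1350, Buyer H 0, Buyer Y 0, Buyer T 0.

Ranking the bids: Buyer P 2990, then Buyer T 1640, then Buyer Y 1560, then Buyer H 910.
Buyer P has the top bid and wins; the price is the second-highest bid, 1640.
Buyer P's payoff = 2990 − 1640 = 1350. All other bidders lose, so their payoff is 0.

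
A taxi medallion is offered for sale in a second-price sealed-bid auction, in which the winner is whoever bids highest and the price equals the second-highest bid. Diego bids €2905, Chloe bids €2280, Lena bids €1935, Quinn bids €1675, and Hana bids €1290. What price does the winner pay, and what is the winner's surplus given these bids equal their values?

Sorted high to low: Diego €2905 > Chloe €2280 > Lena €1935 > Quinn €1675 > Hana €1290.
Diego is the highest bidder, so Diego wins.
Under the second-price rule, the price is the second-highest bid: €2280.
Surplus = €2905 − €2280 = €625.

The winner pays €2280 for a surplus of €625.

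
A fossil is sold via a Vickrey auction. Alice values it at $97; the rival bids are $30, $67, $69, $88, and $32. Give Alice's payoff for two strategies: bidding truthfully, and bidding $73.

The highest competing bid is $88.
Bidding truthfully at $97: Alice has the top bid, wins, and pays the second-highest bid $88. Payoff = $97 − $88 = $9.
Bidding $73: the top bid is $88 (a rival), so Alice loses. Payoff = $0.

(a) $9  (b) $0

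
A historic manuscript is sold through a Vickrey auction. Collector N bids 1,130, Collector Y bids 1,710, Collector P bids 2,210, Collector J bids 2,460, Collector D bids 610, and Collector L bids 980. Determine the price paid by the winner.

Price paid: 2,210.

Bids in descending order: Collector J 2,460 > Collector P 2,210 > Collector Y 1,710 > Collector N 1,130 > Collector L 980 > Collector D 610.
Collector J has the highest bid, so Collector J wins.
The second-highest bid is 2,210, so that is what Collector J pays.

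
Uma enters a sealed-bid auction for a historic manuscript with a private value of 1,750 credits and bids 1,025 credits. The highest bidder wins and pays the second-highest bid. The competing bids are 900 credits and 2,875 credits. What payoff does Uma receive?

0 credits

Highest competing bid: 2,875 credits.
Uma's bid 1,025 credits is not the highest, so Uma loses, pays nothing, and earns zero payoff.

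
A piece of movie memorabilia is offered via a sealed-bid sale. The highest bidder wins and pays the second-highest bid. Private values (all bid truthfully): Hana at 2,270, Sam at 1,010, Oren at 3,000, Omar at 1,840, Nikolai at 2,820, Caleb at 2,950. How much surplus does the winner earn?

Bids in descending order: Oren 3,000, then Caleb 2,950, then Nikolai 2,820, then Hana 2,270, then Omar 1,840, then Sam 1,010.
Oren wins with the top bid and pays the second-highest, 2,950.
Surplus = 3,000 − 2,950 = 50.

50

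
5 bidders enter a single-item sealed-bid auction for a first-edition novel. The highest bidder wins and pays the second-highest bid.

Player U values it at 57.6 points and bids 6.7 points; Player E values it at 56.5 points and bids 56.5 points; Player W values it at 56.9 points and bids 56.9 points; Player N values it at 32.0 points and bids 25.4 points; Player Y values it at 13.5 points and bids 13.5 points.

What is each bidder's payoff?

Sorted high to low: Player W 56.9 points > Player E 56.5 points > Player N 25.4 points > Player Y 13.5 points > Player U 6.7 points.
Player W has the top bid and wins; the price is the second-highest bid, 56.5 points.
Player W's payoff = 56.9 points − 56.5 points = 0.4 points. All other bidders lose, so their payoff is 0.

Player U 0.0 points, Player E 0.0 points, Player W 0.4 points, Player N 0.0 points, Player Y 0.0 points.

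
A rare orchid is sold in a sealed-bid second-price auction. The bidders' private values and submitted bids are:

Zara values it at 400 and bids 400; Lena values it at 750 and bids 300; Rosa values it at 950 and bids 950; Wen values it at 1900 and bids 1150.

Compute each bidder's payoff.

Ordered from highest: Wen 1150 > Rosa 950 > Zara 400 > Lena 300.
Wen has the top bid and wins; the price is the second-highest bid, 950.
Wen's payoff = 1900 − 950 = 950. All other bidders lose, so their payoff is 0.

Payoffs: Zara 0, Lena 0, Rosa 0, Wen 950.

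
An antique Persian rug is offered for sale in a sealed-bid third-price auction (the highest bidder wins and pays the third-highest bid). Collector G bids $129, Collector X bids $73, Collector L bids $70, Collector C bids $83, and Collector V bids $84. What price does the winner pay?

The winner pays $83.

Bids in descending order: Collector G $129; Collector V $84; Collector C $83; Collector X $73; Collector L $70.
Collector G is the highest bidder, so Collector G wins.
Under the third-price rule, the price is the third-highest bid: $83.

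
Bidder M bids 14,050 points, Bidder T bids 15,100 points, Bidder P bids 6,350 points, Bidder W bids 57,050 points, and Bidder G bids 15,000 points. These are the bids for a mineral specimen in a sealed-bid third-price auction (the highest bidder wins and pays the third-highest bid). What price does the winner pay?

The winner pays 15,000 points.

Ordered from highest: Bidder W 57,050 points; Bidder T 15,100 points; Bidder G 15,000 points; Bidder M 14,050 points; Bidder P 6,350 points.
Bidder W is the highest bidder, so Bidder W wins.
Under the third-price rule, the price is the third-highest bid: 15,000 points.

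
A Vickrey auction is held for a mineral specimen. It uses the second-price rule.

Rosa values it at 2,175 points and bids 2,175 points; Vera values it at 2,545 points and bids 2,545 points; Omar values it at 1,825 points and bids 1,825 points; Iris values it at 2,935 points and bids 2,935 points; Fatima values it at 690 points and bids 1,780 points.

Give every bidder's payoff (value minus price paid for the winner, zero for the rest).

Ranking the bids: Iris 2,935 points, then Vera 2,545 points, then Rosa 2,175 points, then Omar 1,825 points, then Fatima 1,780 points.
Iris has the top bid and wins; the price is the second-highest bid, 2,545 points.
Iris's payoff = 2,935 points − 2,545 points = 390 points. All other bidders lose, so their payoff is 0.

Payoffs: Rosa 0 points, Vera 0 points, Omar 0 points, Iris 390 points, Fatima 0 points.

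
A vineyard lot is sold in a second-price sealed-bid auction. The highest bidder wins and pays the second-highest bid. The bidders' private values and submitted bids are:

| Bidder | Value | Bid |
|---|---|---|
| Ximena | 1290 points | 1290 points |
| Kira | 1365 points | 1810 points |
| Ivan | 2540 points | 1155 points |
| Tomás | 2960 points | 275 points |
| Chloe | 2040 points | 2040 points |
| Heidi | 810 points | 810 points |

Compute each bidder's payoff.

Ximena 0 points, Kira 0 points, Ivan 0 points, Tomás 0 points, Chloe 230 points, Heidi 0 points.

Sorted high to low: Chloe 2040 points, then Kira 1810 points, then Ximena 1290 points, then Ivan 1155 points, then Heidi 810 points, then Tomás 275 points.
Chloe has the top bid and wins; the price is the second-highest bid, 1810 points.
Chloe's payoff = 2040 points − 1810 points = 230 points. All other bidders lose, so their payoff is 0.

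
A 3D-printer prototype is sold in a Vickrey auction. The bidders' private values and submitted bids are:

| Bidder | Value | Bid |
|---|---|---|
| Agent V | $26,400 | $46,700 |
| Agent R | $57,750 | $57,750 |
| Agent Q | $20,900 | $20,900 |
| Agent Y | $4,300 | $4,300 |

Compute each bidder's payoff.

Ranking the bids: Agent R $57,750 > Agent V $46,700 > Agent Q $20,900 > Agent Y $4,300.
Agent R has the top bid and wins; the price is the second-highest bid, $46,700.
Agent R's payoff = $57,750 − $46,700 = $11,050. All other bidders lose, so their payoff is 0.

Agent V $0, Agent R $11,050, Agent Q $0, Agent Y $0.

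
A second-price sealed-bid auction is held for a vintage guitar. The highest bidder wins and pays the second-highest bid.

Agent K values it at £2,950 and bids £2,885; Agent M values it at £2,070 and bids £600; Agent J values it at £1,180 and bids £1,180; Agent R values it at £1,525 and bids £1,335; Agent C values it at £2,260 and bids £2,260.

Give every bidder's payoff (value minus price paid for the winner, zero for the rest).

Payoffs: Agent K £690, Agent M £0, Agent J £0, Agent R £0, Agent C £0.

Sorted high to low: Agent K £2,885; Agent C £2,260; Agent R £1,335; Agent J £1,180; Agent M £600.
Agent K has the top bid and wins; the price is the second-highest bid, £2,260.
Agent K's payoff = £2,950 − £2,260 = £690. All other bidders lose, so their payoff is 0.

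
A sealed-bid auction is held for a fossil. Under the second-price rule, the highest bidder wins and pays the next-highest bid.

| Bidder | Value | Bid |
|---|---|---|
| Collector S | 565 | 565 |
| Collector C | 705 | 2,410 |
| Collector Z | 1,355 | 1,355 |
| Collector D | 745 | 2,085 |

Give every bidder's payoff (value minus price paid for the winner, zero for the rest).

Collector S 0, Collector C -1,380, Collector Z 0, Collector D 0.

Bids in descending order: Collector C 2,410; Collector D 2,085; Collector Z 1,355; Collector S 565.
Collector C has the top bid and wins; the price is the second-highest bid, 2,085.
Collector C's payoff = 705 − 2,085 = -1,380. All other bidders lose, so their payoff is 0.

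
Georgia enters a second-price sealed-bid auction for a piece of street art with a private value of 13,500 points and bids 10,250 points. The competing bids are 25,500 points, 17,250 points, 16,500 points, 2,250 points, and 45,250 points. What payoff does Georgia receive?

Highest competing bid: 45,250 points.
Georgia's bid 10,250 points is not the highest, so Georgia loses, pays nothing, and earns zero payoff.

0 points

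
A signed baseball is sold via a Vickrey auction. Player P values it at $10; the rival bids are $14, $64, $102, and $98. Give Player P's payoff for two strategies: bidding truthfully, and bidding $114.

The highest competing bid is $102.
Bidding truthfully at $10: the top bid is $102 (a rival), so Player P loses. Payoff = $0.
Bidding $114: Player P has the top bid, wins, and pays the second-highest bid $102. Payoff = $10 − $102 = -$92.

Truthful: $0; alternative: -$92.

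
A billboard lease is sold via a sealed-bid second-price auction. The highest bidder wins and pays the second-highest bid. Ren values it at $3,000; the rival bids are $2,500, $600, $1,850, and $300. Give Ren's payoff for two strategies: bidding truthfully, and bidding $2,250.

(a) $500  (b) $0

The highest competing bid is $2,500.
Bidding truthfully at $3,000: Ren has the top bid, wins, and pays the second-highest bid $2,500. Payoff = $3,000 − $2,500 = $500.
Bidding $2,250: the top bid is $2,500 (a rival), so Ren loses. Payoff = $0.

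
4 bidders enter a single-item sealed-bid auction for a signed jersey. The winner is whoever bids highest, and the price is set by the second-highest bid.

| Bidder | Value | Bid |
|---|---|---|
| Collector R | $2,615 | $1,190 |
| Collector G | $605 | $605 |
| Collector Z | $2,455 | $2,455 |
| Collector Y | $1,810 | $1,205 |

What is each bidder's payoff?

Ranking the bids: Collector Z $2,455 > Collector Y $1,205 > Collector R $1,190 > Collector G $605.
Collector Z has the top bid and wins; the price is the second-highest bid, $1,205.
Collector Z's payoff = $2,455 − $1,205 = $1,250. All other bidders lose, so their payoff is 0.

Collector R $0, Collector G $0, Collector Z $1,250, Collector Y $0.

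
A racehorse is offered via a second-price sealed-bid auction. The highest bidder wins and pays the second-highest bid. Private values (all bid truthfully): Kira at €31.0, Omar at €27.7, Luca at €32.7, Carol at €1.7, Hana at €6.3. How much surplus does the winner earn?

Sorted high to low: Luca €32.7 > Kira €31.0 > Omar €27.7 > Hana €6.3 > Carol €1.7.
Luca wins with the top bid and pays the second-highest, €31.0.
Surplus = €32.7 − €31.0 = €1.7.

€1.7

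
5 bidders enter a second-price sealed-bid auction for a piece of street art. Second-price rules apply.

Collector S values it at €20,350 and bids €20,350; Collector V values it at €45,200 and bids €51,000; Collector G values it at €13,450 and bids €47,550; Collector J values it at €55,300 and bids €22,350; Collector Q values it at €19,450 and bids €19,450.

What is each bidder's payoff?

Collector S €0, Collector V -€2,350, Collector G €0, Collector J €0, Collector Q €0.

Bids in descending order: Collector V €51,000 > Collector G €47,550 > Collector J €22,350 > Collector S €20,350 > Collector Q €19,450.
Collector V has the top bid and wins; the price is the second-highest bid, €47,550.
Collector V's payoff = €45,200 − €47,550 = -€2,350. All other bidders lose, so their payoff is 0.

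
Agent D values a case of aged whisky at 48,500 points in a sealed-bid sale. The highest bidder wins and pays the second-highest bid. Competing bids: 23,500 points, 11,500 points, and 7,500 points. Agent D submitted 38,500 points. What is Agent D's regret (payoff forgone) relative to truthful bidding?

The highest competing bid is 23,500 points.
Bidding truthfully at 48,500 points: Agent D has the top bid, wins, and pays the second-highest bid 23,500 points. Payoff = 48,500 points − 23,500 points = 25,000 points.
Bidding 38,500 points: Agent D has the top bid, wins, and pays the second-highest bid 23,500 points. Payoff = 48,500 points − 23,500 points = 25,000 points.
Regret = truthful payoff − actual payoff = 25,000 points − 25,000 points = 0 points.
The bid only affects whether you win, not the price — here both bids land on the same side of the top rival bid, so the deviation is payoff-neutral.

Regret: 0 points.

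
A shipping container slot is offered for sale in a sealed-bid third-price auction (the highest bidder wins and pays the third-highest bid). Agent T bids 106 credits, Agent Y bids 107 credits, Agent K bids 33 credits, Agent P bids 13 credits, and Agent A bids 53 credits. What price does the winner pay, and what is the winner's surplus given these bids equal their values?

Ranking the bids: Agent Y 107 credits, then Agent T 106 credits, then Agent A 53 credits, then Agent K 33 credits, then Agent P 13 credits.
Agent Y is the highest bidder, so Agent Y wins.
Under the third-price rule, the price is the third-highest bid: 53 credits.
Surplus = 107 credits − 53 credits = 54 credits.

Price 53 credits; surplus 54 credits.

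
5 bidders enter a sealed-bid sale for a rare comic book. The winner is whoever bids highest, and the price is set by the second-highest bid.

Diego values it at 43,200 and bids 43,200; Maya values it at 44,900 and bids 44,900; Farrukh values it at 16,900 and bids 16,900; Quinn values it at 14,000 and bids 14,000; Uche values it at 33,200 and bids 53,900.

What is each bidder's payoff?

Bids in descending order: Uche 53,900; Maya 44,900; Diego 43,200; Farrukh 16,900; Quinn 14,000.
Uche has the top bid and wins; the price is the second-highest bid, 44,900.
Uche's payoff = 33,200 − 44,900 = -11,700. All other bidders lose, so their payoff is 0.

Diego 0, Maya 0, Farrukh 0, Quinn 0, Uche -11,700.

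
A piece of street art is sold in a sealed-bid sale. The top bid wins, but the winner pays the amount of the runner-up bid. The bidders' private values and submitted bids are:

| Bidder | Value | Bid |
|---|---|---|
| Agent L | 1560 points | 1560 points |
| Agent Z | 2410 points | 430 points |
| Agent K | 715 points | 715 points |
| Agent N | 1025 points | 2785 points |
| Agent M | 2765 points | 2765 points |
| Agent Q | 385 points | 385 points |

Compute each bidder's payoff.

Agent L 0 points, Agent Z 0 points, Agent K 0 points, Agent N -1740 points, Agent M 0 points, Agent Q 0 points.

Sorted high to low: Agent N 2785 points, then Agent M 2765 points, then Agent L 1560 points, then Agent K 715 points, then Agent Z 430 points, then Agent Q 385 points.
Agent N has the top bid and wins; the price is the second-highest bid, 2765 points.
Agent N's payoff = 1025 points − 2765 points = -1740 points. All other bidders lose, so their payoff is 0.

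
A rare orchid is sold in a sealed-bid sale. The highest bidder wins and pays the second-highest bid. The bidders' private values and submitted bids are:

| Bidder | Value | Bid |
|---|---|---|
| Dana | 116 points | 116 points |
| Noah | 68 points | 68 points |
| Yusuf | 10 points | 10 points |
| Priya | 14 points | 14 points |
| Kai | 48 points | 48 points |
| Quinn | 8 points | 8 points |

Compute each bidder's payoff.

Payoffs: Dana 48 points, Noah 0 points, Yusuf 0 points, Priya 0 points, Kai 0 points, Quinn 0 points.

Bids in descending order: Dana 116 points, then Noah 68 points, then Kai 48 points, then Priya 14 points, then Yusuf 10 points, then Quinn 8 points.
Dana has the top bid and wins; the price is the second-highest bid, 68 points.
Dana's payoff = 116 points − 68 points = 48 points. All other bidders lose, so their payoff is 0.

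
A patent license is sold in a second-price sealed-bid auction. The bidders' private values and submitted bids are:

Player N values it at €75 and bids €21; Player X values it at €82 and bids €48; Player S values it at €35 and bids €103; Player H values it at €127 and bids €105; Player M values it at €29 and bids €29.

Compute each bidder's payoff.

Ranking the bids: Player H €105, then Player S €103, then Player X €48, then Player M €29, then Player N €21.
Player H has the top bid and wins; the price is the second-highest bid, €103.
Player H's payoff = €127 − €103 = €24. All other bidders lose, so their payoff is 0.

Player N €0, Player X €0, Player S €0, Player H €24, Player M €0.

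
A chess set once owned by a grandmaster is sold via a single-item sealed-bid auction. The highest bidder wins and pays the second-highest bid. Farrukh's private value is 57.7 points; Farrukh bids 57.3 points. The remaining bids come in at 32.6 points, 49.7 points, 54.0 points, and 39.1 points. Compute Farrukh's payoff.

Highest competing bid: 54.0 points.
Farrukh's bid 57.3 points is the highest overall, so Farrukh wins and pays the second-highest bid, 54.0 points.
Payoff = value − price = 57.7 points − 54.0 points = 3.7 points.

Farrukh's payoff: 3.7 points.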